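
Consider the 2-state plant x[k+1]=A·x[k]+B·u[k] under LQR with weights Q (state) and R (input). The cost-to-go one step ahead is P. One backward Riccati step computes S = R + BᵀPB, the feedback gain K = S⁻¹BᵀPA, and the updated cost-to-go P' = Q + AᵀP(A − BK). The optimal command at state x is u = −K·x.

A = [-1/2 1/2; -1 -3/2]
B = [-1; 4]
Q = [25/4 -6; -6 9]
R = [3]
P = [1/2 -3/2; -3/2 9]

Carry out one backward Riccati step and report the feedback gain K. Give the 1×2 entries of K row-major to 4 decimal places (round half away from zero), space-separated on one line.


-0.2147 -0.3730

BᵀP = [-6.5000 37.5000]
S = R + BᵀPB = [3] + [156.5000] = [159.5000]
BᵀPA = [-34.2500 -59.5000]
K = S⁻¹·BᵀPA = [-0.2147 -0.3730]
A−BK = [-0.7147 0.1270; -0.1411 -0.0078]
AᵀP(A−BK) = [0.2704 0.2234; 0.2234 0.4291]
P' = Q + AᵀP(A−BK) = [6.5204 -5.7766; -5.7766 9.4291]
tr(P') = 15.9495


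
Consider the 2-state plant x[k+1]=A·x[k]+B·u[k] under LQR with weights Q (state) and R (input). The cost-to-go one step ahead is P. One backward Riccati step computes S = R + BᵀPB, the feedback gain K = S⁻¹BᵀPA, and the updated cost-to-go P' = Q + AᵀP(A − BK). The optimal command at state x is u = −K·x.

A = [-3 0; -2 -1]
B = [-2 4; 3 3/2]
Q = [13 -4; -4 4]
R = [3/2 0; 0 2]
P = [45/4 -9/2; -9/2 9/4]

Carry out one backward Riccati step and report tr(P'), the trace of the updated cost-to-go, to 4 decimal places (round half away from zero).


BᵀP = [-36.0000 15.7500; 38.2500 -14.6250]
S = R + BᵀPB = [3/2 0; 0 2] + [119.2500 -120.3750; -120.3750 131.0625] = [120.7500 -120.3750; -120.3750 133.0625]
BᵀPA = [76.5000 -15.7500; -85.5000 14.6250]
K = S⁻¹·BᵀPA = [-0.0715 -0.2126; -0.7072 -0.0824]
A−BK = [-0.3140 -0.0956; -0.7246 -0.2387]
AᵀP(A−BK) = [1.2509 0.2172; 0.2172 0.1070]
P' = Q + AᵀP(A−BK) = [14.2509 -3.7828; -3.7828 4.1070]
tr(P') = 18.3579

18.3579


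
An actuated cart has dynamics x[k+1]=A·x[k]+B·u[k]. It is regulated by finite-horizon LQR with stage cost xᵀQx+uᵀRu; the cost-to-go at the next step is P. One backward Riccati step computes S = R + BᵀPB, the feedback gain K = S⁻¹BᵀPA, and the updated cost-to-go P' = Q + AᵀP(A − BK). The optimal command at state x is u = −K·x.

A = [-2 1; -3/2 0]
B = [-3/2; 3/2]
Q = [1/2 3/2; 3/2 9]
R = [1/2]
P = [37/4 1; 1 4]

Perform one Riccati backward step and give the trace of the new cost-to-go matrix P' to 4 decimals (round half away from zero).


BᵀP = [-12.3750 4.5000]
S = R + BᵀPB = [1/2] + [25.3125] = [25.8125]
BᵀPA = [18.0000 -12.3750]
K = S⁻¹·BᵀPA = [0.6973 -0.4794]
A−BK = [-0.9540 0.2809; -2.5460 0.7191]
AᵀP(A−BK) = [39.4479 -11.3705; -11.3705 3.3172]
P' = Q + AᵀP(A−BK) = [39.9479 -9.8705; -9.8705 12.3172]
tr(P') = 52.2651

52.2651


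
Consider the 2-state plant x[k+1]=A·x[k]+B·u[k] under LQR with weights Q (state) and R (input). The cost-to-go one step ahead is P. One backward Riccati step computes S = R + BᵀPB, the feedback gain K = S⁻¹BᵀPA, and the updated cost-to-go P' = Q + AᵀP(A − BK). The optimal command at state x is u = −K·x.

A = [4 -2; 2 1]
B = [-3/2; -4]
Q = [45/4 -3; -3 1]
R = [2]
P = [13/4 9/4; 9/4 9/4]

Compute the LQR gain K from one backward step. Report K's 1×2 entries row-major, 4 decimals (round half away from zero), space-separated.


-1.1098 0.2126

BᵀP = [-13.8750 -12.3750]
S = R + BᵀPB = [2] + [70.3125] = [72.3125]
BᵀPA = [-80.2500 15.3750]
K = S⁻¹·BᵀPA = [-1.1098 0.2126]
A−BK = [2.3354 -1.6811; -2.4391 1.8505]
AᵀP(A−BK) = [7.9412 -4.4373; -4.4373 2.9810]
P' = Q + AᵀP(A−BK) = [19.1912 -7.4373; -7.4373 3.9810]
tr(P') = 23.1722


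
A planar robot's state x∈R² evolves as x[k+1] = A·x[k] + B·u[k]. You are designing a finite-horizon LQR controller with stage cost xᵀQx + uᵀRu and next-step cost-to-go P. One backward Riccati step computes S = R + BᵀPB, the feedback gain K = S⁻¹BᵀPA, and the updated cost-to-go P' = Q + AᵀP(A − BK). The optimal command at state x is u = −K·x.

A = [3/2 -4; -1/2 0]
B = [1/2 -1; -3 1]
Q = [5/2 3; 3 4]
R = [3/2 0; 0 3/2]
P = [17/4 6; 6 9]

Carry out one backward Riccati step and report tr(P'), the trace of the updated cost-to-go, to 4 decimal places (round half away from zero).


13.1823

BᵀP = [-15.8750 -24.0000; 1.7500 3.0000]
S = R + BᵀPB = [3/2 0; 0 3/2] + [64.0625 -8.1250; -8.1250 1.2500] = [65.5625 -8.1250; -8.1250 2.7500]
BᵀPA = [-11.8125 63.5000; 1.1250 -7.0000]
K = S⁻¹·BᵀPA = [-0.2043 1.0304; -0.1944 0.4988]
A−BK = [1.4077 -4.0164; -0.9184 2.5923]
AᵀP(A−BK) = [0.6183 -1.8901; -1.8901 6.0640]
P' = Q + AᵀP(A−BK) = [3.1183 1.1099; 1.1099 10.0640]
tr(P') = 13.1823


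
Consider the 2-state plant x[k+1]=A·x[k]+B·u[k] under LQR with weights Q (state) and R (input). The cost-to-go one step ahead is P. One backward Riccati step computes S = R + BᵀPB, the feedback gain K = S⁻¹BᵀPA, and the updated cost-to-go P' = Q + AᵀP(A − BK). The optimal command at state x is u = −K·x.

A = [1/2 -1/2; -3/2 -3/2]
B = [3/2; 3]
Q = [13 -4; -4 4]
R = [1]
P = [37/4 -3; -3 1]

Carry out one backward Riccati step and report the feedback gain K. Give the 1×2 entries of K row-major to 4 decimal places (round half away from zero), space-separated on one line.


BᵀP = [4.8750 -1.5000]
S = R + BᵀPB = [1] + [2.8125] = [3.8125]
BᵀPA = [4.6875 -0.1875]
K = S⁻¹·BᵀPA = [1.2295 -0.0492]
A−BK = [-1.3443 -0.4262; -5.1885 -1.3525]
AᵀP(A−BK) = [3.2992 0.1680; 0.1680 0.0533]
P' = Q + AᵀP(A−BK) = [16.2992 -3.8320; -3.8320 4.0533]
tr(P') = 20.3525

1.2295 -0.0492


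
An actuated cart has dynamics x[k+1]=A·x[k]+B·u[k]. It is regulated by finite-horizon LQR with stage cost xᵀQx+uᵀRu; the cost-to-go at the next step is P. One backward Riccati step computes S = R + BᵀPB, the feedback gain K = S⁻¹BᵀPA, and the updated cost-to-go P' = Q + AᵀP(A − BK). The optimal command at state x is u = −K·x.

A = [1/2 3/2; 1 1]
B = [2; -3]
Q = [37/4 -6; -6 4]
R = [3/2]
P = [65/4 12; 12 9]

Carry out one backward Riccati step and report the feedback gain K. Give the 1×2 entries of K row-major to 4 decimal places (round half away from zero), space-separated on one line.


BᵀP = [-3.5000 -3.0000]
S = R + BᵀPB = [3/2] + [2.0000] = [3.5000]
BᵀPA = [-4.7500 -8.2500]
K = S⁻¹·BᵀPA = [-1.3571 -2.3571]
A−BK = [3.2143 6.2143; -3.0714 -6.0714]
AᵀP(A−BK) = [18.6161 33.9911; 33.9911 62.1161]
P' = Q + AᵀP(A−BK) = [27.8661 27.9911; 27.9911 66.1161]
tr(P') = 93.9821

-1.3571 -2.3571


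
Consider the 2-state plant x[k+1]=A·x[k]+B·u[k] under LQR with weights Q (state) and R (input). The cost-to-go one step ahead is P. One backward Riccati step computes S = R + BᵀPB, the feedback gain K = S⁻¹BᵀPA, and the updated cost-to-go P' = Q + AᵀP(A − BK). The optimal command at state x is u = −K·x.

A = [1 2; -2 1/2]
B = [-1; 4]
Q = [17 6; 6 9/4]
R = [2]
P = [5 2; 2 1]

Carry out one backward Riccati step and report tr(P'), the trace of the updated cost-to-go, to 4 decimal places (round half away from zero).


BᵀP = [3.0000 2.0000]
S = R + BᵀPB = [2] + [5.0000] = [7.0000]
BᵀPA = [-1.0000 7.0000]
K = S⁻¹·BᵀPA = [-0.1429 1.0000]
A−BK = [0.8571 3.0000; -1.4286 -3.5000]
AᵀP(A−BK) = [0.8571 3.0000; 3.0000 17.2500]
P' = Q + AᵀP(A−BK) = [17.8571 9.0000; 9.0000 19.5000]
tr(P') = 37.3571

37.3571


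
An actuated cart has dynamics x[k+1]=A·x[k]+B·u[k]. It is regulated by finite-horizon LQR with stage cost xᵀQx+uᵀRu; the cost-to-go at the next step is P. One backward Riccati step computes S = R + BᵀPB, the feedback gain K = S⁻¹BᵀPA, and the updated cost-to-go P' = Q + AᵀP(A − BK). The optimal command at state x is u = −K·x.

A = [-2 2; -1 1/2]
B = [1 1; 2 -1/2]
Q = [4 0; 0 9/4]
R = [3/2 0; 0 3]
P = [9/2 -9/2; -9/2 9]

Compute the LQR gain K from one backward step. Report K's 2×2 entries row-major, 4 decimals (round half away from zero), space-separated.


-0.5326 0.3211 -0.7363 0.8851

BᵀP = [-4.5000 13.5000; 6.7500 -9.0000]
S = R + BᵀPB = [3/2 0; 0 3] + [22.5000 -11.2500; -11.2500 11.2500] = [24.0000 -11.2500; -11.2500 14.2500]
BᵀPA = [-4.5000 -2.2500; -4.5000 9.0000]
K = S⁻¹·BᵀPA = [-0.5326 0.3211; -0.7363 0.8851]
A−BK = [-0.7311 0.7937; -0.3029 0.3003]
AᵀP(A−BK) = [3.2898 -3.5718; -3.5718 4.0065]
P' = Q + AᵀP(A−BK) = [7.2898 -3.5718; -3.5718 6.2565]
tr(P') = 13.5463


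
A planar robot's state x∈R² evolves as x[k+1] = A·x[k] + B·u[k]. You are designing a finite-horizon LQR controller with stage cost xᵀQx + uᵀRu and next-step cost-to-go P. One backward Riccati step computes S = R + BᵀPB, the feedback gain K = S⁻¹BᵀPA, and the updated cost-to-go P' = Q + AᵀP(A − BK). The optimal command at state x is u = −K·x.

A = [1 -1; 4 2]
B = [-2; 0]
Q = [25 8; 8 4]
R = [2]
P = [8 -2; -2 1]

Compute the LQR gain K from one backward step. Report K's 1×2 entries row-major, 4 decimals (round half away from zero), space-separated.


0.0000 0.7059

BᵀP = [-16.0000 4.0000]
S = R + BᵀPB = [2] + [32.0000] = [34.0000]
BᵀPA = [0.0000 24.0000]
K = S⁻¹·BᵀPA = [0.0000 0.7059]
A−BK = [1.0000 0.4118; 4.0000 2.0000]
AᵀP(A−BK) = [8.0000 4.0000; 4.0000 3.0588]
P' = Q + AᵀP(A−BK) = [33.0000 12.0000; 12.0000 7.0588]
tr(P') = 40.0588


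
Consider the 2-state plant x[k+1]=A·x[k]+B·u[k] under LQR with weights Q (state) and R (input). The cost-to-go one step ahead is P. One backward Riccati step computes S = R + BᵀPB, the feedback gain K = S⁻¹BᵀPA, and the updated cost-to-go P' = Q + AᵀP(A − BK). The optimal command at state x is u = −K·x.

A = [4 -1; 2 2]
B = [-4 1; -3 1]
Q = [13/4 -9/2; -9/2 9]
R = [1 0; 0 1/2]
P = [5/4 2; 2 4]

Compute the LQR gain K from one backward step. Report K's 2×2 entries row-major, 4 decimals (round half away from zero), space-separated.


-0.7012 -0.1833 0.3347 0.3147

BᵀP = [-11.0000 -20.0000; 3.2500 6.0000]
S = R + BᵀPB = [1 0; 0 1/2] + [104.0000 -31.0000; -31.0000 9.2500] = [105.0000 -31.0000; -31.0000 9.7500]
BᵀPA = [-84.0000 -29.0000; 25.0000 8.7500]
K = S⁻¹·BᵀPA = [-0.7012 -0.1833; 0.3347 0.3147]
A−BK = [0.8606 -2.0478; -0.4382 1.1355]
AᵀP(A−BK) = [0.7331 -0.2629; -0.2629 1.1813]
P' = Q + AᵀP(A−BK) = [3.9831 -4.7629; -4.7629 10.1813]
tr(P') = 14.1643


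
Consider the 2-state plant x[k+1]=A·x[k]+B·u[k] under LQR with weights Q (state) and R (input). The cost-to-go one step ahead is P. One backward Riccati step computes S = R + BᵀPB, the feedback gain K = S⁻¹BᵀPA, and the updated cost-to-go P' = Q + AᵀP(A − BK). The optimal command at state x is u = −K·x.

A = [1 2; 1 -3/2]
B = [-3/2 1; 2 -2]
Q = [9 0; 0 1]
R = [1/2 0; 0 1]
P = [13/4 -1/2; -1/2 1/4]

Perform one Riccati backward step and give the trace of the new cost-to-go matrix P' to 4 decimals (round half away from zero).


BᵀP = [-5.8750 1.2500; 4.2500 -1.0000]
S = R + BᵀPB = [1/2 0; 0 1] + [11.3125 -8.3750; -8.3750 6.2500] = [11.8125 -8.3750; -8.3750 7.2500]
BᵀPA = [-4.6250 -13.6250; 3.2500 10.0000]
K = S⁻¹·BᵀPA = [-0.4073 -0.9698; -0.0222 0.2591]
A−BK = [0.4113 0.2863; 1.7702 0.9577]
AᵀP(A−BK) = [0.6885 0.5479; 0.5479 0.7588]
P' = Q + AᵀP(A−BK) = [9.6885 0.5479; 0.5479 1.7588]
tr(P') = 11.4473

11.4473


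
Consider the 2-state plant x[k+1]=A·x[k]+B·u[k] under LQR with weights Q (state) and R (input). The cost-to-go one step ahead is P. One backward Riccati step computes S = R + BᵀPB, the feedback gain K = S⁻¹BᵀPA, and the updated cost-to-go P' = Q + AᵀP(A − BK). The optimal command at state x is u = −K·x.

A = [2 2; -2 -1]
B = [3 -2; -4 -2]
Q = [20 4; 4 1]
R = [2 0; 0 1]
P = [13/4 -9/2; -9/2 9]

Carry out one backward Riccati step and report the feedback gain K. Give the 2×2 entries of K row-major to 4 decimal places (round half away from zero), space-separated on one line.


0.5607 0.4153 -0.0994 -0.2904

BᵀP = [27.7500 -49.5000; 2.5000 -9.0000]
S = R + BᵀPB = [2 0; 0 1] + [281.2500 43.5000; 43.5000 13.0000] = [283.2500 43.5000; 43.5000 14.0000]
BᵀPA = [154.5000 105.0000; 23.0000 14.0000]
K = S⁻¹·BᵀPA = [0.5607 0.4153; -0.0994 -0.2904]
A−BK = [0.1191 0.1734; 0.0441 0.0804]
AᵀP(A−BK) = [0.6550 0.5161; 0.5161 0.4597]
P' = Q + AᵀP(A−BK) = [20.6550 4.5161; 4.5161 1.4597]
tr(P') = 22.1147


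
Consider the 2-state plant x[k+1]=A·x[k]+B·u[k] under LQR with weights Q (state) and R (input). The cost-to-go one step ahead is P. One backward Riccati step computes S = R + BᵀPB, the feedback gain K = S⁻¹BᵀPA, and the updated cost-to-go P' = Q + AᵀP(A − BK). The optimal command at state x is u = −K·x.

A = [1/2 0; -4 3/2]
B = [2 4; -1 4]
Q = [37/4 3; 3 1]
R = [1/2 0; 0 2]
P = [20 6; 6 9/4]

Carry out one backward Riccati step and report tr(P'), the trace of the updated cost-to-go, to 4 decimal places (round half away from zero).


BᵀP = [34.0000 9.7500; 104.0000 33.0000]
S = R + BᵀPB = [1/2 0; 0 2] + [58.2500 175.0000; 175.0000 548.0000] = [58.7500 175.0000; 175.0000 550.0000]
BᵀPA = [-22.0000 14.6250; -80.0000 49.5000]
K = S⁻¹·BᵀPA = [1.1259 -0.3667; -0.5037 0.2067]
A−BK = [0.2630 -0.0933; -0.8593 0.3067]
AᵀP(A−BK) = [1.4741 -0.5333; -0.5333 0.1950]
P' = Q + AᵀP(A−BK) = [10.7241 2.4667; 2.4667 1.1950]
tr(P') = 11.9191

11.9191


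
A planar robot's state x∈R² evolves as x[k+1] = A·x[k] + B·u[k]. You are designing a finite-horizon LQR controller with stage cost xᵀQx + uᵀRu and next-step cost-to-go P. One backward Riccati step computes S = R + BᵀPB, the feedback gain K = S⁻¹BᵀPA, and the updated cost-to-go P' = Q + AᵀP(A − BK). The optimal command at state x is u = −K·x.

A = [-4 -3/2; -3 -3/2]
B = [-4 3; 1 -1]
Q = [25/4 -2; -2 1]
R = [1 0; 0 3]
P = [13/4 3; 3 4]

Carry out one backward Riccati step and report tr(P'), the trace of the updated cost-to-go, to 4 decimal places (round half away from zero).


50.6871

BᵀP = [-10.0000 -8.0000; 6.7500 5.0000]
S = R + BᵀPB = [1 0; 0 3] + [32.0000 -22.0000; -22.0000 15.2500] = [33.0000 -22.0000; -22.0000 18.2500]
BᵀPA = [64.0000 27.0000; -42.0000 -17.6250]
K = S⁻¹·BᵀPA = [2.0634 0.8879; 0.1860 0.1047]
A−BK = [3.6956 1.7378; -4.8774 -2.2833]
AᵀP(A−BK) = [35.7548 16.5666; 16.5666 7.6823]
P' = Q + AᵀP(A−BK) = [42.0048 14.5666; 14.5666 8.6823]
tr(P') = 50.6871


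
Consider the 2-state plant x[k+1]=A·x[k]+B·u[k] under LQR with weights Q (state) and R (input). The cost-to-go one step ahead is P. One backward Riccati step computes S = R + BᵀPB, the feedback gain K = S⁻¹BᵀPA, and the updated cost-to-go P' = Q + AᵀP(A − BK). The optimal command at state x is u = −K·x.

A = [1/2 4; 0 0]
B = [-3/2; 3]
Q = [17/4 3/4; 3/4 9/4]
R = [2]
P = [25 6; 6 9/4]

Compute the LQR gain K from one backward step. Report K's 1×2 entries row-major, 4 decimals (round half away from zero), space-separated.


BᵀP = [-19.5000 -2.2500]
S = R + BᵀPB = [2] + [22.5000] = [24.5000]
BᵀPA = [-9.7500 -78.0000]
K = S⁻¹·BᵀPA = [-0.3980 -3.1837]
A−BK = [-0.0969 -0.7755; 1.1939 9.5510]
AᵀP(A−BK) = [2.3699 18.9592; 18.9592 151.6735]
P' = Q + AᵀP(A−BK) = [6.6199 19.7092; 19.7092 153.9235]
tr(P') = 160.5434

-0.3980 -3.1837


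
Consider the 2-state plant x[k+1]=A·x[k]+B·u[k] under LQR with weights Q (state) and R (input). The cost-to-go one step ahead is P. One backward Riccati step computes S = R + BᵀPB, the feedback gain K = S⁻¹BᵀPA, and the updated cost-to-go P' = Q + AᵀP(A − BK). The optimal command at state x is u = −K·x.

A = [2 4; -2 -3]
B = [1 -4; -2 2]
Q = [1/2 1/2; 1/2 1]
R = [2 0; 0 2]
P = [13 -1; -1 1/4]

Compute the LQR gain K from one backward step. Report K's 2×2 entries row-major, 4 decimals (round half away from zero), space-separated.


0.2102 0.3205 -0.4571 -0.9221

BᵀP = [15.0000 -1.5000; -54.0000 4.5000]
S = R + BᵀPB = [2 0; 0 2] + [18.0000 -63.0000; -63.0000 225.0000] = [20.0000 -63.0000; -63.0000 227.0000]
BᵀPA = [33.0000 64.5000; -117.0000 -229.5000]
K = S⁻¹·BᵀPA = [0.2102 0.3205; -0.4571 -0.9221]
A−BK = [-0.0385 -0.0088; -0.6655 -0.5149]
AᵀP(A−BK) = [0.5849 1.0420; 1.0420 1.9641]
P' = Q + AᵀP(A−BK) = [1.0849 1.5420; 1.5420 2.9641]
tr(P') = 4.0490


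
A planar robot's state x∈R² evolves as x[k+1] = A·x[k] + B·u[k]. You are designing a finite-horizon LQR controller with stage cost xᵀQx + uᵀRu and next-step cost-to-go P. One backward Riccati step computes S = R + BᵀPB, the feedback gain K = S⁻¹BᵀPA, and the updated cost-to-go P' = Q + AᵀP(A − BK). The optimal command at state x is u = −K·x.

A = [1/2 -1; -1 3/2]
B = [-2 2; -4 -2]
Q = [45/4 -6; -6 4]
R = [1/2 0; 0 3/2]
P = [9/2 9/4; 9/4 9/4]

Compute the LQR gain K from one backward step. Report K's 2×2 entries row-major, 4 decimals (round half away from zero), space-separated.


BᵀP = [-18.0000 -13.5000; 4.5000 0.0000]
S = R + BᵀPB = [1/2 0; 0 3/2] + [90.0000 -9.0000; -9.0000 9.0000] = [90.5000 -9.0000; -9.0000 10.5000]
BᵀPA = [4.5000 -2.2500; 2.2500 -4.5000]
K = S⁻¹·BᵀPA = [0.0777 -0.0738; 0.2808 -0.4918]
A−BK = [0.0936 -0.1639; -0.1277 0.2213]
AᵀP(A−BK) = [0.1437 -0.2490; -0.2490 0.4334]
P' = Q + AᵀP(A−BK) = [11.3937 -6.2490; -6.2490 4.4334]
tr(P') = 15.8271

0.0777 -0.0738 0.2808 -0.4918


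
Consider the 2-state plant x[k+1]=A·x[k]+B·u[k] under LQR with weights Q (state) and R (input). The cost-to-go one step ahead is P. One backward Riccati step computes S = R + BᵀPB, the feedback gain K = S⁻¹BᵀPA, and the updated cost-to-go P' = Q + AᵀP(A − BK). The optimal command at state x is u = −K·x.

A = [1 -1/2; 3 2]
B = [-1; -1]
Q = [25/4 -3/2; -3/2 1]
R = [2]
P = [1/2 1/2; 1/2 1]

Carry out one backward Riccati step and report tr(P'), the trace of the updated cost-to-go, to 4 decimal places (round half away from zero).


14.7639

BᵀP = [-1.0000 -1.5000]
S = R + BᵀPB = [2] + [2.5000] = [4.5000]
BᵀPA = [-5.5000 -2.5000]
K = S⁻¹·BᵀPA = [-1.2222 -0.5556]
A−BK = [-0.2222 -1.0556; 1.7778 1.4444]
AᵀP(A−BK) = [5.7778 2.9444; 2.9444 1.7361]
P' = Q + AᵀP(A−BK) = [12.0278 1.4444; 1.4444 2.7361]
tr(P') = 14.7639


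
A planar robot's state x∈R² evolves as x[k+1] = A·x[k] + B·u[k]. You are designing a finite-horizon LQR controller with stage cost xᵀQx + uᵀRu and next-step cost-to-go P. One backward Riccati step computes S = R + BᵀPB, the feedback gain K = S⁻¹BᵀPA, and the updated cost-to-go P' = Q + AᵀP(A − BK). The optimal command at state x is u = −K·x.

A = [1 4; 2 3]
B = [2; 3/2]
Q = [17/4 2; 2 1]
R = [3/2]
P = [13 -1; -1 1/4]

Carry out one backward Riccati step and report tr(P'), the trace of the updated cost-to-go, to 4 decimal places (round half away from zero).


BᵀP = [24.5000 -1.6250]
S = R + BᵀPB = [3/2] + [46.5625] = [48.0625]
BᵀPA = [21.2500 93.1250]
K = S⁻¹·BᵀPA = [0.4421 1.9376]
A−BK = [0.1157 0.1248; 1.3368 0.0936]
AᵀP(A−BK) = [0.6047 1.3264; 1.3264 5.8127]
P' = Q + AᵀP(A−BK) = [4.8547 3.3264; 3.3264 6.8127]
tr(P') = 11.6674

11.6674


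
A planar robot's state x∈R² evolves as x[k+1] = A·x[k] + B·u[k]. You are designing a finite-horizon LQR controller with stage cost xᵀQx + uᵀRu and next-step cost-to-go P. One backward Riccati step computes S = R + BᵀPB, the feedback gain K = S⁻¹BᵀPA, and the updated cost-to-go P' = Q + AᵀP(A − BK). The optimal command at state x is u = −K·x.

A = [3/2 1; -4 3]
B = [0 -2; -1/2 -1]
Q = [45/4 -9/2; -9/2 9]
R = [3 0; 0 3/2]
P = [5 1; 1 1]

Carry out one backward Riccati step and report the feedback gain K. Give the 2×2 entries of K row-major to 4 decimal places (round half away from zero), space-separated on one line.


BᵀP = [-0.5000 -0.5000; -11.0000 -3.0000]
S = R + BᵀPB = [3 0; 0 3/2] + [0.2500 1.5000; 1.5000 25.0000] = [3.2500 1.5000; 1.5000 26.5000]
BᵀPA = [1.2500 -2.0000; -4.5000 -20.0000]
K = S⁻¹·BᵀPA = [0.4754 -0.2742; -0.1967 -0.7392]
A−BK = [1.1066 -0.4784; -3.9590 2.1237]
AᵀP(A−BK) = [13.7705 -6.9836; -6.9836 4.6677]
P' = Q + AᵀP(A−BK) = [25.0205 -11.4836; -11.4836 13.6677]
tr(P') = 38.6882

0.4754 -0.2742 -0.1967 -0.7392


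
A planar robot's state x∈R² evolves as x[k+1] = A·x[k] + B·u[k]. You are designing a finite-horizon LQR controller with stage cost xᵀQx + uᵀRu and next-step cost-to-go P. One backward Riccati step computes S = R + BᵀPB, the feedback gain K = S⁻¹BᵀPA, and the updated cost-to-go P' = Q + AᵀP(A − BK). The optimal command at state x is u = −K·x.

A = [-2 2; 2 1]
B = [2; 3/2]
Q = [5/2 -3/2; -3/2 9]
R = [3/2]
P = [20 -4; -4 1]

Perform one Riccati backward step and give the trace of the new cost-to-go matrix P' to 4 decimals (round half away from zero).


19.3912

BᵀP = [34.0000 -6.5000]
S = R + BᵀPB = [3/2] + [58.2500] = [59.7500]
BᵀPA = [-81.0000 61.5000]
K = S⁻¹·BᵀPA = [-1.3556 1.0293]
A−BK = [0.7113 -0.0586; 4.0335 -0.5439]
AᵀP(A−BK) = [6.1925 -2.6276; -2.6276 1.6987]
P' = Q + AᵀP(A−BK) = [8.6925 -4.1276; -4.1276 10.6987]
tr(P') = 19.3912


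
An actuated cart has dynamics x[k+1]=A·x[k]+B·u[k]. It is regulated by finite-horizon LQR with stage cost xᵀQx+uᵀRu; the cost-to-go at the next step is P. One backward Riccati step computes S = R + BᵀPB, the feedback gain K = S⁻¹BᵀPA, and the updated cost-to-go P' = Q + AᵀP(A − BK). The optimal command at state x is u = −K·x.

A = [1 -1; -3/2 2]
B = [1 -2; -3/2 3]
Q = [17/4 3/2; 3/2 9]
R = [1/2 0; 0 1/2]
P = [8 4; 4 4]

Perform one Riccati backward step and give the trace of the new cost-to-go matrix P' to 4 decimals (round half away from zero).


BᵀP = [2.0000 -2.0000; -4.0000 4.0000]
S = R + BᵀPB = [1/2 0; 0 1/2] + [5.0000 -10.0000; -10.0000 20.0000] = [5.5000 -10.0000; -10.0000 20.5000]
BᵀPA = [5.0000 -6.0000; -10.0000 12.0000]
K = S⁻¹·BᵀPA = [0.1961 -0.2353; -0.3922 0.4706]
A−BK = [0.0196 0.1765; -0.0294 0.2353]
AᵀP(A−BK) = [0.0980 -0.1176; -0.1176 0.9412]
P' = Q + AᵀP(A−BK) = [4.3480 1.3824; 1.3824 9.9412]
tr(P') = 14.2892

14.2892


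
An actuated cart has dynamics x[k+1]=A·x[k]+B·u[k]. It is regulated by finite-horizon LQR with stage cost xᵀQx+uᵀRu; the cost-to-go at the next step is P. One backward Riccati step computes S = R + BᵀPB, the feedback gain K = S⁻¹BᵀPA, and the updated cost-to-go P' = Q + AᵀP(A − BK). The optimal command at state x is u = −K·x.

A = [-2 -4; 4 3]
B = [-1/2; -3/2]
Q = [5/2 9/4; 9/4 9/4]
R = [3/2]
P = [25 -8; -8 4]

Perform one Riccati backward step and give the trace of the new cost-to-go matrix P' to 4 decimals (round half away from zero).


BᵀP = [-0.5000 -2.0000]
S = R + BᵀPB = [3/2] + [3.2500] = [4.7500]
BᵀPA = [-7.0000 -4.0000]
K = S⁻¹·BᵀPA = [-1.4737 -0.8421]
A−BK = [-2.7368 -4.4211; 1.7895 1.7368]
AᵀP(A−BK) = [281.6842 418.1053; 418.1053 624.6316]
P' = Q + AᵀP(A−BK) = [284.1842 420.3553; 420.3553 626.8816]
tr(P') = 911.0658

911.0658


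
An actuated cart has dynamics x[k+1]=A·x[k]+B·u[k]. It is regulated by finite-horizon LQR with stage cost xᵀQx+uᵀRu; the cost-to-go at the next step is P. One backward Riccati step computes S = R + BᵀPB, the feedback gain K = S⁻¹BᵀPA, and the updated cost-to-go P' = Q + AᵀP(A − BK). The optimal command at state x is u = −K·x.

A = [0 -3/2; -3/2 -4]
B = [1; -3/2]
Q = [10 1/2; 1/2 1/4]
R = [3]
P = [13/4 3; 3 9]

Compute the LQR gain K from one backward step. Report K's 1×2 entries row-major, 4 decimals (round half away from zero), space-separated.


0.9000 2.5071

BᵀP = [-1.2500 -10.5000]
S = R + BᵀPB = [3] + [14.5000] = [17.5000]
BᵀPA = [15.7500 43.8750]
K = S⁻¹·BᵀPA = [0.9000 2.5071]
A−BK = [-0.9000 -4.0071; -0.1500 -0.2393]
AᵀP(A−BK) = [6.0750 21.2625; 21.2625 77.3116]
P' = Q + AᵀP(A−BK) = [16.0750 21.7625; 21.7625 77.5616]
tr(P') = 93.6366


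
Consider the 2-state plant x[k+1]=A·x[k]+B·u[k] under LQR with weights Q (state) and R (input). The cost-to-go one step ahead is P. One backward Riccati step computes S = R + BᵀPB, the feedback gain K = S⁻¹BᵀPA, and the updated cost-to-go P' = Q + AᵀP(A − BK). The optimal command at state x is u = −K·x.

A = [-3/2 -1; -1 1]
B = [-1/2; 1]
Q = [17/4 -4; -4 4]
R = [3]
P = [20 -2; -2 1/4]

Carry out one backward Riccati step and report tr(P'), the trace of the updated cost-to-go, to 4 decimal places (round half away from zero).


BᵀP = [-12.0000 1.2500]
S = R + BᵀPB = [3] + [7.2500] = [10.2500]
BᵀPA = [16.7500 13.2500]
K = S⁻¹·BᵀPA = [1.6341 1.2927]
A−BK = [-0.6829 -0.3537; -2.6341 -0.2927]
AᵀP(A−BK) = [11.8780 9.0976; 9.0976 7.1220]
P' = Q + AᵀP(A−BK) = [16.1280 5.0976; 5.0976 11.1220]
tr(P') = 27.2500

27.2500


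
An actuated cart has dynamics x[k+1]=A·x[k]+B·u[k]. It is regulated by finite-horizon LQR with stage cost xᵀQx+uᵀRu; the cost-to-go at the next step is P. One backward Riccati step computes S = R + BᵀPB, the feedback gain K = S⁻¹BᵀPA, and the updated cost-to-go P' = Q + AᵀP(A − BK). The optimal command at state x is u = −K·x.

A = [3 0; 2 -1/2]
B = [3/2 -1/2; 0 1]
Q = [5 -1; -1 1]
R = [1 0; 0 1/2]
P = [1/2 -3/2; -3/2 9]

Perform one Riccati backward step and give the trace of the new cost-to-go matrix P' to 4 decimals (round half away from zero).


BᵀP = [0.7500 -2.2500; -1.7500 9.7500]
S = R + BᵀPB = [1 0; 0 1/2] + [1.1250 -2.6250; -2.6250 10.6250] = [2.1250 -2.6250; -2.6250 11.1250]
BᵀPA = [-2.2500 1.1250; 14.2500 -4.8750]
K = S⁻¹·BᵀPA = [0.7388 -0.0168; 1.4552 -0.4422]
A−BK = [2.6194 -0.1959; 0.5448 -0.0578]
AᵀP(A−BK) = [3.4254 -0.4869; -0.4869 0.1133]
P' = Q + AᵀP(A−BK) = [8.4254 -1.4869; -1.4869 1.1133]
tr(P') = 9.5387

9.5387


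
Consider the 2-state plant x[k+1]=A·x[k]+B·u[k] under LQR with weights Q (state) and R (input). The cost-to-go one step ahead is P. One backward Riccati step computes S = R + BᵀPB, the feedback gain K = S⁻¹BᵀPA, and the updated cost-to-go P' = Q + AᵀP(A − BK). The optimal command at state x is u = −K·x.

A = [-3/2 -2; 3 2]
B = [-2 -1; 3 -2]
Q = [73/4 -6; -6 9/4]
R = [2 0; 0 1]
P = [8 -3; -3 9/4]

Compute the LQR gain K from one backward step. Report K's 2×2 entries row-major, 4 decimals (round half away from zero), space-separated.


BᵀP = [-25.0000 12.7500; -2.0000 -1.5000]
S = R + BᵀPB = [2 0; 0 1] + [88.2500 -0.5000; -0.5000 5.0000] = [90.2500 -0.5000; -0.5000 6.0000]
BᵀPA = [75.7500 75.5000; -1.5000 1.0000]
K = S⁻¹·BᵀPA = [0.8383 0.8379; -0.1801 0.2365]
A−BK = [-0.0035 -0.0878; 0.1247 -0.0406]
AᵀP(A−BK) = [1.4758 1.3857; 1.3857 1.5039]
P' = Q + AᵀP(A−BK) = [19.7258 -4.6143; -4.6143 3.7539]
tr(P') = 23.4797

0.8383 0.8379 -0.1801 0.2365


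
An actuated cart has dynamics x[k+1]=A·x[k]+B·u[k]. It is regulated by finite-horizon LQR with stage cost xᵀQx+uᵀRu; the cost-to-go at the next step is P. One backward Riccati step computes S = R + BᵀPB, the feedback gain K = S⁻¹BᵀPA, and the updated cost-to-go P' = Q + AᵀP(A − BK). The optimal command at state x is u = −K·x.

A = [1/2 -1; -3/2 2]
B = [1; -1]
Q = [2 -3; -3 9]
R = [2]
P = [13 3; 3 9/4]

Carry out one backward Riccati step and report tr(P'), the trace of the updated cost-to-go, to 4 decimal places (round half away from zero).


BᵀP = [10.0000 0.7500]
S = R + BᵀPB = [2] + [9.2500] = [11.2500]
BᵀPA = [3.8750 -8.5000]
K = S⁻¹·BᵀPA = [0.3444 -0.7556]
A−BK = [0.1556 -0.2444; -1.1556 1.2444]
AᵀP(A−BK) = [2.4778 -2.8222; -2.8222 3.5778]
P' = Q + AᵀP(A−BK) = [4.4778 -5.8222; -5.8222 12.5778]
tr(P') = 17.0556

17.0556


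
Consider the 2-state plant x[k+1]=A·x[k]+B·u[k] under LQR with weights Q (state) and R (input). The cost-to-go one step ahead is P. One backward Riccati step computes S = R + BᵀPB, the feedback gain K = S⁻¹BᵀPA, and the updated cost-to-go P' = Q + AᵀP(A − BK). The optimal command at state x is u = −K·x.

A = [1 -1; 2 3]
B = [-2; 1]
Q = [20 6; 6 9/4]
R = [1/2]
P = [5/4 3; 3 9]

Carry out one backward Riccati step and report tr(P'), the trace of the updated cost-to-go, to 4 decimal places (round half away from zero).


89.9500

BᵀP = [0.5000 3.0000]
S = R + BᵀPB = [1/2] + [2.0000] = [2.5000]
BᵀPA = [6.5000 8.5000]
K = S⁻¹·BᵀPA = [2.6000 3.4000]
A−BK = [6.2000 5.8000; -0.6000 -0.4000]
AᵀP(A−BK) = [32.3500 33.6500; 33.6500 35.3500]
P' = Q + AᵀP(A−BK) = [52.3500 39.6500; 39.6500 37.6000]
tr(P') = 89.9500


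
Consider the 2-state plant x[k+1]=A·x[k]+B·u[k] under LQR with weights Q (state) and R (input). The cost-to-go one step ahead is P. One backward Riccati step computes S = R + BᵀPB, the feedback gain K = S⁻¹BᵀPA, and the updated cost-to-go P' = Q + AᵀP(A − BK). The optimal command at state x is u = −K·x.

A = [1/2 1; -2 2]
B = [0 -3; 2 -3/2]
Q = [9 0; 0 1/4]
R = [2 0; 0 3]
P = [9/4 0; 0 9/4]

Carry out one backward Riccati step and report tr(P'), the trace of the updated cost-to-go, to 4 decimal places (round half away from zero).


BᵀP = [0.0000 4.5000; -6.7500 -3.3750]
S = R + BᵀPB = [2 0; 0 3] + [9.0000 -6.7500; -6.7500 25.3125] = [11.0000 -6.7500; -6.7500 28.3125]
BᵀPA = [-9.0000 9.0000; 3.3750 -13.5000]
K = S⁻¹·BᵀPA = [-0.8727 0.6157; -0.0889 -0.3300]
A−BK = [0.2334 0.0099; -0.3879 0.2736]
AᵀP(A−BK) = [2.0080 -1.2202; -1.2202 1.2535]
P' = Q + AᵀP(A−BK) = [11.0080 -1.2202; -1.2202 1.5035]
tr(P') = 12.5115

12.5115


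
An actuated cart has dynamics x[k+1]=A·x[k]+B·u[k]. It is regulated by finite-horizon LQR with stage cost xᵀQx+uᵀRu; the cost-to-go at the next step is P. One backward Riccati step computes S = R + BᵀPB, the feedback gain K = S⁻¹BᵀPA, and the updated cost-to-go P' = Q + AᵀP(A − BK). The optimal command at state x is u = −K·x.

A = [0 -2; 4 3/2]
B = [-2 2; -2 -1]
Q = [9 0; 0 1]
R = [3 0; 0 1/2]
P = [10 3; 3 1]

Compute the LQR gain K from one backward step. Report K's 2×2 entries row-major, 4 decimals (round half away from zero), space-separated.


BᵀP = [-26.0000 -8.0000; 17.0000 5.0000]
S = R + BᵀPB = [3 0; 0 1/2] + [68.0000 -44.0000; -44.0000 29.0000] = [71.0000 -44.0000; -44.0000 29.5000]
BᵀPA = [-32.0000 40.0000; 20.0000 -26.5000]
K = S⁻¹·BᵀPA = [-0.4038 0.0883; 0.0757 -0.7666]
A−BK = [-0.9590 -0.2902; 3.2681 0.9101]
AᵀP(A−BK) = [1.5647 0.1577; 0.1577 0.4030]
P' = Q + AᵀP(A−BK) = [10.5647 0.1577; 0.1577 1.4030]
tr(P') = 11.9677

-0.4038 0.0883 0.0757 -0.7666


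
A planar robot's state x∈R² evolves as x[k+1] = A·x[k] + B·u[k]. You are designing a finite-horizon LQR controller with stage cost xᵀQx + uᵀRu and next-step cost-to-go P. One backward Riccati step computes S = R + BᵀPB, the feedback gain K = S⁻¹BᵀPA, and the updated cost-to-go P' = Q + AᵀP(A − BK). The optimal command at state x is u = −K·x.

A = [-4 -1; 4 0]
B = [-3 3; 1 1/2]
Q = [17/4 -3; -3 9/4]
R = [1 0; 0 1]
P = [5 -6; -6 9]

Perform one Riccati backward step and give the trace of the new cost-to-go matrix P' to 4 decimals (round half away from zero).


15.6645

BᵀP = [-21.0000 27.0000; 12.0000 -13.5000]
S = R + BᵀPB = [1 0; 0 1] + [90.0000 -49.5000; -49.5000 29.2500] = [91.0000 -49.5000; -49.5000 30.2500]
BᵀPA = [192.0000 21.0000; -102.0000 -12.0000]
K = S⁻¹·BᵀPA = [2.5091 0.1364; 0.7339 -0.1736]
A−BK = [1.3256 -0.0702; 1.1240 -0.0496]
AᵀP(A−BK) = [9.1107 0.1157; 0.1157 0.0537]
P' = Q + AᵀP(A−BK) = [13.3607 -2.8843; -2.8843 2.3037]
tr(P') = 15.6645


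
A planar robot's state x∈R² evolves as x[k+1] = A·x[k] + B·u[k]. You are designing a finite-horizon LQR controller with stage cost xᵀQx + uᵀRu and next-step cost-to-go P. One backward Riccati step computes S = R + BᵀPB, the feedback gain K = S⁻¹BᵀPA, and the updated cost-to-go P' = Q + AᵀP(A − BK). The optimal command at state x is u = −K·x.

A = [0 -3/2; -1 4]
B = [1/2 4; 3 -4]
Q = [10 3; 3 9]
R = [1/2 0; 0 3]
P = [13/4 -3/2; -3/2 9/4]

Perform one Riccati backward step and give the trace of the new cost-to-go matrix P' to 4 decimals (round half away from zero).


19.9307

BᵀP = [-2.8750 6.0000; 19.0000 -15.0000]
S = R + BᵀPB = [1/2 0; 0 3] + [16.5625 -35.5000; -35.5000 136.0000] = [17.0625 -35.5000; -35.5000 139.0000]
BᵀPA = [-6.0000 28.3125; 15.0000 -88.5000]
K = S⁻¹·BᵀPA = [-0.2713 0.7141; 0.0386 -0.4543]
A−BK = [-0.0189 -0.0398; -0.0317 0.0404]
AᵀP(A−BK) = [0.0429 -0.1507; -0.1507 0.8878]
P' = Q + AᵀP(A−BK) = [10.0429 2.8493; 2.8493 9.8878]
tr(P') = 19.9307


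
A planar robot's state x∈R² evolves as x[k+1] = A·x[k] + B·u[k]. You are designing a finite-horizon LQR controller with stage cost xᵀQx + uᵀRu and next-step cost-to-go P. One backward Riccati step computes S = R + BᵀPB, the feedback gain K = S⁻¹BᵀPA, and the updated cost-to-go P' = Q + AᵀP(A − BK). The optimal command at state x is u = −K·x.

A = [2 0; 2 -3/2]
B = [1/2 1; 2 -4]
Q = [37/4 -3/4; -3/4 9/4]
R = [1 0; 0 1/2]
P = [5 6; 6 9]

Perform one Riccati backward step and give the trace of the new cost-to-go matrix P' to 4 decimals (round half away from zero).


BᵀP = [14.5000 21.0000; -19.0000 -30.0000]
S = R + BᵀPB = [1 0; 0 1/2] + [49.2500 -69.5000; -69.5000 101.0000] = [50.2500 -69.5000; -69.5000 101.5000]
BᵀPA = [71.0000 -31.5000; -98.0000 45.0000]
K = S⁻¹·BᵀPA = [1.4641 -0.2582; 0.0370 0.2665]
A−BK = [1.2309 -0.1374; -0.7802 0.0826]
AᵀP(A−BK) = [3.6742 -0.5456; -0.5456 0.1218]
P' = Q + AᵀP(A−BK) = [12.9242 -1.2956; -1.2956 2.3718]
tr(P') = 15.2960

15.2960


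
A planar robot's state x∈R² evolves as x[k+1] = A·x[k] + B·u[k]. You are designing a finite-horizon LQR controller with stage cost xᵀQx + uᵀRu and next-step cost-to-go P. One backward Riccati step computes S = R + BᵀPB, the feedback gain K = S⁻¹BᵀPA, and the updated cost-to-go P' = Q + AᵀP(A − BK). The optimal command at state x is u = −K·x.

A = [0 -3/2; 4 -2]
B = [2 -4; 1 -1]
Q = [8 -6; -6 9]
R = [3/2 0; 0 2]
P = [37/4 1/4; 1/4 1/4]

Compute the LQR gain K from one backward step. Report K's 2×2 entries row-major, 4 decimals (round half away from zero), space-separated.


BᵀP = [18.7500 0.7500; -37.2500 -1.2500]
S = R + BᵀPB = [3/2 0; 0 2] + [38.2500 -75.7500; -75.7500 150.2500] = [39.7500 -75.7500; -75.7500 152.2500]
BᵀPA = [3.0000 -29.6250; -5.0000 58.3750]
K = S⁻¹·BᵀPA = [0.2485 -0.2820; 0.0908 0.2431]
A−BK = [-0.1338 0.0364; 3.8423 -1.4749]
AᵀP(A−BK) = [3.7085 -1.4385; -1.4385 0.7667]
P' = Q + AᵀP(A−BK) = [11.7085 -7.4385; -7.4385 9.7667]
tr(P') = 21.4752

0.2485 -0.2820 0.0908 0.2431


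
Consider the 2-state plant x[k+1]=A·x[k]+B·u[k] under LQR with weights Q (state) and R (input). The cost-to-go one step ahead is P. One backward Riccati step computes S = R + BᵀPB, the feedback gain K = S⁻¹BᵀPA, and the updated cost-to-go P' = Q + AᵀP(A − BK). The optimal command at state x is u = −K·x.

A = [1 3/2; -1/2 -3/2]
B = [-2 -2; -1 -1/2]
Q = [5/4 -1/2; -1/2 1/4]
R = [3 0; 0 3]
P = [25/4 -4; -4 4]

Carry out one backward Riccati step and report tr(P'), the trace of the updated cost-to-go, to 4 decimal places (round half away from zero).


BᵀP = [-8.5000 4.0000; -10.5000 6.0000]
S = R + BᵀPB = [3 0; 0 3] + [13.0000 15.0000; 15.0000 18.0000] = [16.0000 15.0000; 15.0000 21.0000]
BᵀPA = [-10.5000 -18.7500; -13.5000 -24.7500]
K = S⁻¹·BᵀPA = [-0.1622 -0.2027; -0.5270 -1.0338]
A−BK = [-0.3784 -0.9730; -0.9257 -2.2196]
AᵀP(A−BK) = [2.4324 5.2905; 5.2905 11.6757]
P' = Q + AᵀP(A−BK) = [3.6824 4.7905; 4.7905 11.9257]
tr(P') = 15.6081

15.6081


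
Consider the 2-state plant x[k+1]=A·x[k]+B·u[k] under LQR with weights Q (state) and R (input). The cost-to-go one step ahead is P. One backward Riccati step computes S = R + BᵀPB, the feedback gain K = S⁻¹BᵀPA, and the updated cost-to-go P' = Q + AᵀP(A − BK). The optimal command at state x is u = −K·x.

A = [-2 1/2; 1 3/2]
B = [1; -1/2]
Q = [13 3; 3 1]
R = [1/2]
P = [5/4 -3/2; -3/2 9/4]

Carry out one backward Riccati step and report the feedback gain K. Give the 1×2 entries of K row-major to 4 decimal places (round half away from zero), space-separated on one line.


BᵀP = [2.0000 -2.6250]
S = R + BᵀPB = [1/2] + [3.3125] = [3.8125]
BᵀPA = [-6.6250 -2.9375]
K = S⁻¹·BᵀPA = [-1.7377 -0.7705]
A−BK = [-0.2623 1.2705; 0.1311 1.1148]
AᵀP(A−BK) = [1.7377 0.7705; 0.7705 0.8617]
P' = Q + AᵀP(A−BK) = [14.7377 3.7705; 3.7705 1.8617]
tr(P') = 16.5994

-1.7377 -0.7705


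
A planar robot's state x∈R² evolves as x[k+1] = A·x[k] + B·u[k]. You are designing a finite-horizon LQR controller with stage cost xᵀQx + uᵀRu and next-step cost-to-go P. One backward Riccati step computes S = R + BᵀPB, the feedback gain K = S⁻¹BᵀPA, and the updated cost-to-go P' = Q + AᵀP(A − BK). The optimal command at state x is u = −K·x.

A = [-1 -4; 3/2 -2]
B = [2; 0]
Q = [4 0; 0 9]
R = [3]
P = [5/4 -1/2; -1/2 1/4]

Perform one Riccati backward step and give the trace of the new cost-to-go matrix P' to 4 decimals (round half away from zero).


19.3125

BᵀP = [2.5000 -1.0000]
S = R + BᵀPB = [3] + [5.0000] = [8.0000]
BᵀPA = [-4.0000 -8.0000]
K = S⁻¹·BᵀPA = [-0.5000 -1.0000]
A−BK = [0.0000 -2.0000; 1.5000 -2.0000]
AᵀP(A−BK) = [1.3125 2.2500; 2.2500 5.0000]
P' = Q + AᵀP(A−BK) = [5.3125 2.2500; 2.2500 14.0000]
tr(P') = 19.3125


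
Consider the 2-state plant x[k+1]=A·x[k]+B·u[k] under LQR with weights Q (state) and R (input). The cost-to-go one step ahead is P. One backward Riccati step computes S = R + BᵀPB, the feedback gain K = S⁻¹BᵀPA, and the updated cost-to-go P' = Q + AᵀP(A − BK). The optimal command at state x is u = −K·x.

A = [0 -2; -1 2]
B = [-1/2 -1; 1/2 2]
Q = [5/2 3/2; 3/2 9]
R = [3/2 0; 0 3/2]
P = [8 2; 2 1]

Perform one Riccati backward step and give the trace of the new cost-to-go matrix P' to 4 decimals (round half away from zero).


18.5787

BᵀP = [-3.0000 -0.5000; -4.0000 0.0000]
S = R + BᵀPB = [3/2 0; 0 3/2] + [1.2500 2.0000; 2.0000 4.0000] = [2.7500 2.0000; 2.0000 5.5000]
BᵀPA = [0.5000 5.0000; 0.0000 8.0000]
K = S⁻¹·BᵀPA = [0.2472 1.0337; -0.0899 1.0787]
A−BK = [0.0337 -0.4045; -0.9438 -0.6742]
AᵀP(A−BK) = [0.8764 1.4831; 1.4831 6.2022]
P' = Q + AᵀP(A−BK) = [3.3764 2.9831; 2.9831 15.2022]
tr(P') = 18.5787


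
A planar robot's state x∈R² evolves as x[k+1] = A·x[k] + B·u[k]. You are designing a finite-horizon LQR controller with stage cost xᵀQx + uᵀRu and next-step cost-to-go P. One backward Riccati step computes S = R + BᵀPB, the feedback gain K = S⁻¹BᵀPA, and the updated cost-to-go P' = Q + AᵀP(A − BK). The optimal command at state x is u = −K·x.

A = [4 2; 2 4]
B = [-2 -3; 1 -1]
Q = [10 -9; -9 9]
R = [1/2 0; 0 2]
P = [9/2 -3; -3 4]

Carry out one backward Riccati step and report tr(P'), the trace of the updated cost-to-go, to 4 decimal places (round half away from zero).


30.3718

BᵀP = [-12.0000 10.0000; -10.5000 5.0000]
S = R + BᵀPB = [1/2 0; 0 2] + [34.0000 26.0000; 26.0000 26.5000] = [34.5000 26.0000; 26.0000 28.5000]
BᵀPA = [-28.0000 16.0000; -32.0000 -1.0000]
K = S⁻¹·BᵀPA = [0.1107 1.5688; -1.2238 -1.4662]
A−BK = [0.5500 0.7388; 0.6656 0.9650]
AᵀP(A−BK) = [3.9382 5.0057; 5.0057 7.4337]
P' = Q + AᵀP(A−BK) = [13.9382 -3.9943; -3.9943 16.4337]
tr(P') = 30.3718


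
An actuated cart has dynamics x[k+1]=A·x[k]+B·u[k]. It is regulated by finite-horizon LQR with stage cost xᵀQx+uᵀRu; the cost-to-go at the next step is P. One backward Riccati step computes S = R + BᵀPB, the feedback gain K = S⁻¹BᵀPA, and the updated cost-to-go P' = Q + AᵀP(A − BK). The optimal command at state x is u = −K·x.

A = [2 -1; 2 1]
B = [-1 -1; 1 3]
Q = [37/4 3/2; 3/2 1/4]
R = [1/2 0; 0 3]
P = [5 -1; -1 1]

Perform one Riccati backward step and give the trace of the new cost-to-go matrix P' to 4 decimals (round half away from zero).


16.5680

BᵀP = [-6.0000 2.0000; -8.0000 4.0000]
S = R + BᵀPB = [1/2 0; 0 3] + [8.0000 12.0000; 12.0000 20.0000] = [8.5000 12.0000; 12.0000 23.0000]
BᵀPA = [-8.0000 8.0000; -8.0000 12.0000]
K = S⁻¹·BᵀPA = [-1.7087 0.7767; 0.5437 0.1165]
A−BK = [0.8350 -0.1068; 2.0777 -0.1262]
AᵀP(A−BK) = [6.6796 -0.8544; -0.8544 0.3883]
P' = Q + AᵀP(A−BK) = [15.9296 0.6456; 0.6456 0.6383]
tr(P') = 16.5680


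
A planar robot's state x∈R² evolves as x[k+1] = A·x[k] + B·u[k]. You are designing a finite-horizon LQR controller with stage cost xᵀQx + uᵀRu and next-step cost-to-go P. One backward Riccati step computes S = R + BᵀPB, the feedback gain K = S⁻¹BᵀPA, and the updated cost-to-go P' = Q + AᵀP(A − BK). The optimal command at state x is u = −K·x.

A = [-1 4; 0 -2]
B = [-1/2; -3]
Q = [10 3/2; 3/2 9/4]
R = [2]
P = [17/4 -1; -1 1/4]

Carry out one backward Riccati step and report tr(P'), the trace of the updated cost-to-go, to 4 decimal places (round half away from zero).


94.2500

BᵀP = [0.8750 -0.2500]
S = R + BᵀPB = [2] + [0.3125] = [2.3125]
BᵀPA = [-0.8750 4.0000]
K = S⁻¹·BᵀPA = [-0.3784 1.7297]
A−BK = [-1.1892 4.8649; -1.1351 3.1892]
AᵀP(A−BK) = [3.9189 -17.4865; -17.4865 78.0811]
P' = Q + AᵀP(A−BK) = [13.9189 -15.9865; -15.9865 80.3311]
tr(P') = 94.2500
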